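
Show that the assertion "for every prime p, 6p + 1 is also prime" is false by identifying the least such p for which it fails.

p = 19

A counterexample is any prime p such that 6p + 1 is not prime; we check each in order.
For p = 2, 3, 5, 7, 11, 13, 17 the conclusion holds.
p = 19: 6p + 1 = 115 = 5 × 23, not prime.
Hence p = 19 is a counterexample.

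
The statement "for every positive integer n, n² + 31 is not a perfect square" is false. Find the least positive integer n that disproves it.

n = 15

Check each positive integer n in order until n² + 31 is a perfect square.
The first 14 eligible values, up to n = 14, all satisfy the conclusion.
n = 15: 15² + 31 = 256 = 16², a perfect square.
So n = 15 is the smallest counterexample.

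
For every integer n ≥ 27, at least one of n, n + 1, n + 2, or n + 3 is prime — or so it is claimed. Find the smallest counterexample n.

n = 32

The first 5 eligible values, up to n = 31, all satisfy the conclusion.
n = 32: 32 = 2 × 16; 33 = 3 × 11; 34 = 2 × 17; 35 = 5 × 7 — all composite.
Thus n = 32 disproves the claim, and no smaller n works.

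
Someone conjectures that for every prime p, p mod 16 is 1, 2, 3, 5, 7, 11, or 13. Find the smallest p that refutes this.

We need the least prime p for which the claim fails.
For p = 2, 3, 5, 7, 11, 13, 17, 19, 23, 29 the conclusion holds.
p = 31: 31 mod 16 = 15 — not in {1, 2, 3, 5, 7, 11, 13}.
Thus p = 31 disproves the claim, and no smaller p works.

p = 31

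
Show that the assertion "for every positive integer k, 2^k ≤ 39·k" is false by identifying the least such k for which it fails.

k = 9

The first 8 eligible values, up to k = 8, all satisfy the conclusion.
k = 9: 2^k = 512 and 39·k = 351, so 512 > 351.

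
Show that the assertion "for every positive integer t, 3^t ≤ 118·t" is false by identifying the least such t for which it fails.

t = 6

A counterexample is any positive integer t such that 3^t > 118·t; we check each in order.
For t = 1, 2, 3, 4, 5 the conclusion holds.
t = 6: 3^t = 729 and 118·t = 708, so 729 > 708.
Hence t = 6 is a counterexample.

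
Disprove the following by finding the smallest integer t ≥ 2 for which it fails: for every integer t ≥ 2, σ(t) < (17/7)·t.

Check each integer t ≥ 2 in order until the claim fails.
For t = 2, 3, 4, 5, …, 21, 22, 23 the conclusion holds.
t = 24: σ(24) = 60; 60 ≥ 408/7.
Hence t = 24 is a counterexample.

t = 24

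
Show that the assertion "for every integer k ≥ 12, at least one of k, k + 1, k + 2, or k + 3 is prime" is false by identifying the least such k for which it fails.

We need the least integer k ≥ 12 for which k, k + 1, k + 2, k + 3 are all composite.
The first 12 eligible values, up to k = 23, all satisfy the conclusion.
k = 24: 24 = 2 × 12; 25 = 5 × 5; 26 = 2 × 13; 27 = 3 × 9 — all composite.

k = 24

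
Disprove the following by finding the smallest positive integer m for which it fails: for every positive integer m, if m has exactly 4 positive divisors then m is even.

m = 15

Check each positive integer m in order until m has exactly 4 positive divisors but m is odd.
The first 4 eligible values, up to m = 14, all satisfy the conclusion.
m = 15: divisors of 15: 1, 3, 5, 15; 15 is odd.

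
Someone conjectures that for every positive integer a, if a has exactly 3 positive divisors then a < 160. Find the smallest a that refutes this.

The first 5 eligible values, up to a = 121, all satisfy the conclusion.
a = 169: τ(169) = 3; 169 ≥ 160.

a = 169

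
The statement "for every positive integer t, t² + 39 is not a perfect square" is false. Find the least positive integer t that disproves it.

We need the least positive integer t for which t² + 39 is a perfect square.
t = 1: 1² + 39 = 40, not a perfect square.
t = 2: 2² + 39 = 43, not a perfect square.
t = 3: 3² + 39 = 48, not a perfect square.
t = 4: 4² + 39 = 55, not a perfect square.
t = 5: 5² + 39 = 64 = 8², a perfect square.
Thus t = 5 disproves the claim, and no smaller t works.

t = 5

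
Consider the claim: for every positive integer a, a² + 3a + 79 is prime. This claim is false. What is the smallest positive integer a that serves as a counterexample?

Check each positive integer a in order until a² + 3a + 79 is not prime.
For a = 1, 2, 3, 4 the conclusion holds.
a = 5: a² + 3a + 79 = 119 = 7 × 17, composite.
Hence a = 5 is a counterexample.

a = 5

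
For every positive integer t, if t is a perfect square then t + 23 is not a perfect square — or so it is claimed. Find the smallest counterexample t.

t = 121

The first 10 eligible values, up to t = 100, all satisfy the conclusion.
t = 121: 121 = 11² and 121 + 23 = 144 = 12².
Hence t = 121 is a counterexample.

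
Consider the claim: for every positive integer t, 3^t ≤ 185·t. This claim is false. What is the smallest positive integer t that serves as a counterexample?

Check each positive integer t in order until 3^t > 185·t.
The first 6 eligible values, up to t = 6, all satisfy the conclusion.
t = 7: 3^t = 2187 and 185·t = 1295, so 2187 > 1295.

t = 7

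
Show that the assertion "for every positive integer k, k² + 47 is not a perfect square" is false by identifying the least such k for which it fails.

k = 23

Check each positive integer k in order until k² + 47 is a perfect square.
For k = 1, 2, 3, 4, …, 20, 21, 22 the conclusion holds.
k = 23: 23² + 47 = 576 = 24², a perfect square.
Hence k = 23 is a counterexample.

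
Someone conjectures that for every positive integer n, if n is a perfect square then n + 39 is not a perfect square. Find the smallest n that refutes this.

Check each positive integer n in order until n is a perfect square but n + 39 is a perfect square.
The first 4 eligible values, up to n = 16, all satisfy the conclusion.
n = 25: 25 = 5² and 25 + 39 = 64 = 8².

n = 25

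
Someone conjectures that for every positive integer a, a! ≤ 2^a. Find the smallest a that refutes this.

a = 4

A counterexample is any positive integer a such that a! > 2^a; we check each in order.
a = 1: a! = 1 and 2^a = 2, so 1 ≤ 2.
a = 2: a! = 2 and 2^a = 4, so 2 ≤ 4.
a = 3: a! = 6 and 2^a = 8, so 6 ≤ 8.
a = 4: a! = 24 and 2^a = 16, so 24 > 16.
Hence a = 4 is a counterexample.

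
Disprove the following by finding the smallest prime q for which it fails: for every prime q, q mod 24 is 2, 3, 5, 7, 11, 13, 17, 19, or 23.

q = 73

For q = 2, 3, 5, 7, …, 61, 67, 71 the conclusion holds.
q = 73: 73 mod 24 = 1 — not in {2, 3, 5, 7, 11, 13, 17, 19, 23}.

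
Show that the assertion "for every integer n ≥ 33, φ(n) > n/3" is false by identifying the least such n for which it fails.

n = 36

n = 33: φ(33) = 20 and 33/3 = 11, so φ(33) > 33/3.
n = 34: φ(34) = 16 and 34/3 = 34/3, so φ(34) > 34/3.
n = 35: φ(35) = 24 and 35/3 = 35/3, so φ(35) > 35/3.
n = 36: φ(36) = 12 and 36/3 = 12, so φ(36) ≤ 36/3.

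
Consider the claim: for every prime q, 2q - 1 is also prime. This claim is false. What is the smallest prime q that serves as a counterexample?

q = 5

A counterexample is any prime q such that 2q - 1 is not prime; we check each in order.
For q = 2, 3 the conclusion holds.
q = 5: 2q - 1 = 9 = 3 × 3, not prime.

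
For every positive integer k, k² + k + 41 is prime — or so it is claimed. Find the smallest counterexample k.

k = 40

Check each positive integer k in order until k² + k + 41 is not prime.
For k = 1, 2, 3, 4, …, 37, 38, 39 the conclusion holds.
k = 40: k² + k + 41 = 1681 = 41 × 41, composite.
Thus k = 40 disproves the claim, and no smaller k works.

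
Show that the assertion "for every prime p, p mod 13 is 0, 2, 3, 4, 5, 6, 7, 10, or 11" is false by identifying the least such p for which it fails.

p = 47

A counterexample is any prime p such that the claim fails; we check each in order.
For p = 2, 3, 5, 7, …, 37, 41, 43 the conclusion holds.
p = 47: 47 mod 13 = 8 — not in {0, 2, 3, 4, 5, 6, 7, 10, 11}.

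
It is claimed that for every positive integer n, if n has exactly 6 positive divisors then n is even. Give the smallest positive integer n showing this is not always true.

n = 45

We need the least positive integer n for which n has exactly 6 positive divisors but n is odd.
For n = 12, 18, 20, 28, 32, 44 the conclusion holds.
n = 45: divisors of 45: 1, 3, 5, 9, 15, 45; 45 is odd.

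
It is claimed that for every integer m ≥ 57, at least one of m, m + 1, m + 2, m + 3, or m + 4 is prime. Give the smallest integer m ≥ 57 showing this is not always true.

The first 5 eligible values, up to m = 61, all satisfy the conclusion.
m = 62: 62 = 2 × 31; 63 = 3 × 21; 64 = 2 × 32; 65 = 5 × 13; 66 = 2 × 33 — all composite.
Thus m = 62 disproves the claim, and no smaller m works.

m = 62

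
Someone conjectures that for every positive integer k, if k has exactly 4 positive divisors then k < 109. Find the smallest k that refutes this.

Check each positive integer k in order until k has exactly 4 positive divisors but the claim fails.
For k = 6, 8, 10, 14, …, 94, 95, 106 the conclusion holds.
k = 111: τ(111) = 4; 111 ≥ 109.

k = 111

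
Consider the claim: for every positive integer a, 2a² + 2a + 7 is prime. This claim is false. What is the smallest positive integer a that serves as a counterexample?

a = 6

The first 5 eligible values, up to a = 5, all satisfy the conclusion.
a = 6: 2a² + 2a + 7 = 91 = 7 × 13, composite.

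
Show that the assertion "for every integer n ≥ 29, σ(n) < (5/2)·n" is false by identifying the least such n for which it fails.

n = 36

n = 29: σ(29) = 30; 30 < 145/2.
n = 30: σ(30) = 72; 72 < 75.
n = 31: σ(31) = 32; 32 < 155/2.
n = 32: σ(32) = 63; 63 < 80.
n = 33: σ(33) = 48; 48 < 165/2.
n = 34: σ(34) = 54; 54 < 85.
n = 35: σ(35) = 48; 48 < 175/2.
n = 36: σ(36) = 91; 91 ≥ 90.
Hence n = 36 is a counterexample.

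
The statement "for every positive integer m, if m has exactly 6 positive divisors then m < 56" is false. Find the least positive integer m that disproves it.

A counterexample is any positive integer m such that m has exactly 6 positive divisors but the claim fails; we check each in order.
For m = 12, 18, 20, 28, 32, 44, 45, 50, 52 the conclusion holds.
m = 63: τ(63) = 6; 63 ≥ 56.

m = 63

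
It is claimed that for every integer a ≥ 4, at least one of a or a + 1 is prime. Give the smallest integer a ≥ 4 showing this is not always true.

a = 8

We need the least integer a ≥ 4 for which a, a + 1 are both composite.
For a = 4, 5, 6, 7 the conclusion holds.
a = 8: 8 = 2 × 4; 9 = 3 × 3 — both composite.
Thus a = 8 disproves the claim, and no smaller a works.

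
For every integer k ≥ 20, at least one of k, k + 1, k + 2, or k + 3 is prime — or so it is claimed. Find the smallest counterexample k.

Check each integer k ≥ 20 in order until k, k + 1, k + 2, k + 3 are all composite.
For k = 20, 21, 22, 23 the conclusion holds.
k = 24: 24 = 2 × 12; 25 = 5 × 5; 26 = 2 × 13; 27 = 3 × 9 — all composite.

k = 24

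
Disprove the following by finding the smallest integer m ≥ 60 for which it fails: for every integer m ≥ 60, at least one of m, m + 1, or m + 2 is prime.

We need the least integer m ≥ 60 for which m, m + 1, m + 2 are all composite.
m = 60: 61 is prime.
m = 61: 61 is prime.
m = 62: 62 = 2 × 31; 63 = 3 × 21; 64 = 2 × 32 — all composite.

m = 62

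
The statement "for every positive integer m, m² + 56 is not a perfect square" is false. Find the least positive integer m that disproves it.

m = 5

We need the least positive integer m for which m² + 56 is a perfect square.
For m = 1, 2, 3, 4 the conclusion holds.
m = 5: 5² + 56 = 81 = 9², a perfect square.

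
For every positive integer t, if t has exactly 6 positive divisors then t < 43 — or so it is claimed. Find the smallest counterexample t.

A counterexample is any positive integer t such that t has exactly 6 positive divisors but the claim fails; we check each in order.
t = 12: τ(12) = 6; 12 < 43.
t = 18: τ(18) = 6; 18 < 43.
t = 20: τ(20) = 6; 20 < 43.
t = 28: τ(28) = 6; 28 < 43.
t = 32: τ(32) = 6; 32 < 43.
t = 44: τ(44) = 6; 44 ≥ 43.
Hence t = 44 is a counterexample.

t = 44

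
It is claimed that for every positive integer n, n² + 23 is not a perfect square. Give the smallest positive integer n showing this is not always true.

n = 11

A counterexample is any positive integer n such that n² + 23 is a perfect square; we check each in order.
For n = 1, 2, 3, 4, 5, 6, 7, 8, 9, 10 the conclusion holds.
n = 11: 11² + 23 = 144 = 12², a perfect square.
Hence n = 11 is a counterexample.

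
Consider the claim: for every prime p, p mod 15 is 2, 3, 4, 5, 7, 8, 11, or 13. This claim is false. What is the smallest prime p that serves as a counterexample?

Check each prime p in order until the claim fails.
For p = 2, 3, 5, 7, 11, 13, 17, 19, 23 the conclusion holds.
p = 29: 29 mod 15 = 14 — not in {2, 3, 4, 5, 7, 8, 11, 13}.
Thus p = 29 disproves the claim, and no smaller p works.

p = 29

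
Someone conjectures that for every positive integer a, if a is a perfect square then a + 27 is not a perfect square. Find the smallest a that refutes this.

a = 9

a = 1: 1 + 27 = 28, not a perfect square.
a = 4: 4 + 27 = 31, not a perfect square.
a = 9: 9 = 3² and 9 + 27 = 36 = 6².
So a = 9 is the smallest counterexample.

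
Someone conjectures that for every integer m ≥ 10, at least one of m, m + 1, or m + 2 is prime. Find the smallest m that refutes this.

For m = 10, 11, 12, 13 the conclusion holds.
m = 14: 14 = 2 × 7; 15 = 3 × 5; 16 = 2 × 8 — all composite.

m = 14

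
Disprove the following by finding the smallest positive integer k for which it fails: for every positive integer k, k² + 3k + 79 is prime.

k = 5

A counterexample is any positive integer k such that k² + 3k + 79 is not prime; we check each in order.
For k = 1, 2, 3, 4 the conclusion holds.
k = 5: k² + 3k + 79 = 119 = 7 × 17, composite.
So k = 5 is the smallest counterexample.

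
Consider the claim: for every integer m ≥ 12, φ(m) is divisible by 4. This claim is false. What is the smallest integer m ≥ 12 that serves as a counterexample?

m = 14

m = 12: φ(12) = 4; 4 mod 4 = 0.
m = 13: φ(13) = 12; 12 mod 4 = 0.
m = 14: φ(14) = 6; 6 mod 4 = 2.
Thus m = 14 disproves the claim, and no smaller m works.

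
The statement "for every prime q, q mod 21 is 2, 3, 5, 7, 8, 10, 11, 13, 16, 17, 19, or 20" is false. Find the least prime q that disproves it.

For q = 2, 3, 5, 7, …, 31, 37, 41 the conclusion holds.
q = 43: 43 mod 21 = 1 — not in {2, 3, 5, 7, 8, 10, 11, 13, 16, 17, 19, 20}.
Hence q = 43 is a counterexample.

q = 43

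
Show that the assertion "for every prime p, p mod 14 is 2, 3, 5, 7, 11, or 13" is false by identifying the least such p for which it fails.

p = 23

Check each prime p in order until the claim fails.
p = 2: 2 mod 14 = 2.
p = 3: 3 mod 14 = 3.
p = 5: 5 mod 14 = 5.
p = 7: 7 mod 14 = 7.
p = 11: 11 mod 14 = 11.
p = 13: 13 mod 14 = 13.
p = 17: 17 mod 14 = 3.
p = 19: 19 mod 14 = 5.
p = 23: 23 mod 14 = 9 — not in {2, 3, 5, 7, 11, 13}.
So p = 23 is the smallest counterexample.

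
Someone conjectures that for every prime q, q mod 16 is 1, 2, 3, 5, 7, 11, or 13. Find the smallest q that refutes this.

For q = 2, 3, 5, 7, 11, 13, 17, 19, 23, 29 the conclusion holds.
q = 31: 31 mod 16 = 15 — not in {1, 2, 3, 5, 7, 11, 13}.

q = 31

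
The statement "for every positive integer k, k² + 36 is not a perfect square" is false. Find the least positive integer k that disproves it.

k = 8

A counterexample is any positive integer k such that k² + 36 is a perfect square; we check each in order.
k = 1: 1² + 36 = 37, not a perfect square.
k = 2: 2² + 36 = 40, not a perfect square.
k = 3: 3² + 36 = 45, not a perfect square.
k = 4: 4² + 36 = 52, not a perfect square.
k = 5: 5² + 36 = 61, not a perfect square.
k = 6: 6² + 36 = 72, not a perfect square.
k = 7: 7² + 36 = 85, not a perfect square.
k = 8: 8² + 36 = 100 = 10², a perfect square.
Thus k = 8 disproves the claim, and no smaller k works.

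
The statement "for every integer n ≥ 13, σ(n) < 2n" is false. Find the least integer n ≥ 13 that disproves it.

n = 18

Check each integer n ≥ 13 in order until the claim fails.
For n = 13, 14, 15, 16, 17 the conclusion holds.
n = 18: σ(18) = 39; 39 ≥ 36.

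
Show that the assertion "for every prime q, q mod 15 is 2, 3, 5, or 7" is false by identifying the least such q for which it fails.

The first 4 eligible values, up to q = 7, all satisfy the conclusion.
q = 11: 11 mod 15 = 11 — not in {2, 3, 5, 7}.

q = 11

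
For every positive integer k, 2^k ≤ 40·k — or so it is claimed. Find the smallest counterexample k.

k = 9

For k = 1, 2, 3, 4, 5, 6, 7, 8 the conclusion holds.
k = 9: 2^k = 512 and 40·k = 360, so 512 > 360.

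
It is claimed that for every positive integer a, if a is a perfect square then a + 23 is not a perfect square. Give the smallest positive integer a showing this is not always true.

a = 121

Check each positive integer a in order until a is a perfect square but a + 23 is a perfect square.
For a = 1, 4, 9, 16, 25, 36, 49, 64, 81, 100 the conclusion holds.
a = 121: 121 = 11² and 121 + 23 = 144 = 12².
So a = 121 is the smallest counterexample.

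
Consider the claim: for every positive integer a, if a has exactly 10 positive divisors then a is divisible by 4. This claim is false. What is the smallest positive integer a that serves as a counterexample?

A counterexample is any positive integer a such that a has exactly 10 positive divisors but a is not divisible by 4; we check each in order.
For a = 48, 80, 112 the conclusion holds.
a = 162: τ(162) = 10; 162 mod 4 = 2.

a = 162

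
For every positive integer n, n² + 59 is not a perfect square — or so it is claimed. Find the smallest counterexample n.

The first 28 eligible values, up to n = 28, all satisfy the conclusion.
n = 29: 29² + 59 = 900 = 30², a perfect square.

n = 29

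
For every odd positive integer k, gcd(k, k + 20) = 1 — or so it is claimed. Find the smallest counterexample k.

k = 5

A counterexample is any odd positive integer k such that gcd(k, k + 20) > 1; we check each in order.
k = 1: gcd(1, 21) = 1.
k = 3: gcd(3, 23) = 1.
k = 5: gcd(5, 25) = 5.
So k = 5 is the smallest counterexample.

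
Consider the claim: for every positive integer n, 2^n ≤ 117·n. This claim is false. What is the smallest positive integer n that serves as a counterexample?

n = 11

The first 10 eligible values, up to n = 10, all satisfy the conclusion.
n = 11: 2^n = 2048 and 117·n = 1287, so 2048 > 1287.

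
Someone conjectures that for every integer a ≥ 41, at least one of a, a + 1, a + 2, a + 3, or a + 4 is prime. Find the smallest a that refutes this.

Check each integer a ≥ 41 in order until a, a + 1, a + 2, a + 3, a + 4 are all composite.
For a = 41, 42, 43, 44, 45, 46, 47 the conclusion holds.
a = 48: 48 = 2 × 24; 49 = 7 × 7; 50 = 2 × 25; 51 = 3 × 17; 52 = 2 × 26 — all composite.
Thus a = 48 disproves the claim, and no smaller a works.

a = 48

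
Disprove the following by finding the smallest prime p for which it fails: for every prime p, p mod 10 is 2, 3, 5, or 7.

The first 4 eligible values, up to p = 7, all satisfy the conclusion.
p = 11: 11 mod 10 = 1 — not in {2, 3, 5, 7}.
So p = 11 is the smallest counterexample.

p = 11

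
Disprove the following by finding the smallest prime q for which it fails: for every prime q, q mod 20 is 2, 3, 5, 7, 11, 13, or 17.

q = 19

Check each prime q in order until the claim fails.
The first 7 eligible values, up to q = 17, all satisfy the conclusion.
q = 19: 19 mod 20 = 19 — not in {2, 3, 5, 7, 11, 13, 17}.
So q = 19 is the smallest counterexample.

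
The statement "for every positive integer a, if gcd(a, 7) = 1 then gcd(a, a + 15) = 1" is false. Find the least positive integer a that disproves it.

a = 3

Check each positive integer a in order until gcd(a, 7) = 1 but gcd(a, a + 15) > 1.
For a = 1, 2 the conclusion holds.
a = 3: gcd(3, 18) = 3.
Thus a = 3 disproves the claim, and no smaller a works.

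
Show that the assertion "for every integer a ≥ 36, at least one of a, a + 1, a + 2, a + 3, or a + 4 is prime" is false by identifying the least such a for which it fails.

a = 48

We need the least integer a ≥ 36 for which a, a + 1, a + 2, a + 3, a + 4 are all composite.
For a = 36, 37, 38, 39, …, 45, 46, 47 the conclusion holds.
a = 48: 48 = 2 × 24; 49 = 7 × 7; 50 = 2 × 25; 51 = 3 × 17; 52 = 2 × 26 — all composite.
Thus a = 48 disproves the claim, and no smaller a works.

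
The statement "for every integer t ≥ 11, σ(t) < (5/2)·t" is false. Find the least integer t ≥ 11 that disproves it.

t = 24

Check each integer t ≥ 11 in order until the claim fails.
For t = 11, 12, 13, 14, …, 21, 22, 23 the conclusion holds.
t = 24: σ(24) = 60; 60 ≥ 60.
So t = 24 is the smallest counterexample.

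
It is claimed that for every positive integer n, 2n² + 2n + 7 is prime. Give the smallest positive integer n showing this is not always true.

n = 6

A counterexample is any positive integer n such that 2n² + 2n + 7 is not prime; we check each in order.
For n = 1, 2, 3, 4, 5 the conclusion holds.
n = 6: 2n² + 2n + 7 = 91 = 7 × 13, composite.
Hence n = 6 is a counterexample.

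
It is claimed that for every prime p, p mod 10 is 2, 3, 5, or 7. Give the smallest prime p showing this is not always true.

p = 11

Check each prime p in order until the claim fails.
p = 2: 2 mod 10 = 2.
p = 3: 3 mod 10 = 3.
p = 5: 5 mod 10 = 5.
p = 7: 7 mod 10 = 7.
p = 11: 11 mod 10 = 1 — not in {2, 3, 5, 7}.
Thus p = 11 disproves the claim, and no smaller p works.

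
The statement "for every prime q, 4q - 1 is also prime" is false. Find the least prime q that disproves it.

A counterexample is any prime q such that 4q - 1 is not prime; we check each in order.
For q = 2, 3, 5 the conclusion holds.
q = 7: 4q - 1 = 27 = 3 × 9, not prime.
Hence q = 7 is a counterexample.

q = 7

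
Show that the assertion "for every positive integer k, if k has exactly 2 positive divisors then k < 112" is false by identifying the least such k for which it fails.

A counterexample is any positive integer k such that k has exactly 2 positive divisors but the claim fails; we check each in order.
For k = 2, 3, 5, 7, …, 103, 107, 109 the conclusion holds.
k = 113: τ(113) = 2; 113 ≥ 112.
Thus k = 113 disproves the claim, and no smaller k works.

k = 113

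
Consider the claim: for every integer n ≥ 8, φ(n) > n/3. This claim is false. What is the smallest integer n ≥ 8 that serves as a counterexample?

n = 12

Check each integer n ≥ 8 in order until the claim fails.
For n = 8, 9, 10, 11 the conclusion holds.
n = 12: φ(12) = 4 and 12/3 = 4, so φ(12) ≤ 12/3.
Hence n = 12 is a counterexample.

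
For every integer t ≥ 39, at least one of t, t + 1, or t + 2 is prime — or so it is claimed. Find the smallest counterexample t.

t = 44

Check each integer t ≥ 39 in order until t, t + 1, t + 2 are all composite.
The first 5 eligible values, up to t = 43, all satisfy the conclusion.
t = 44: 44 = 2 × 22; 45 = 3 × 15; 46 = 2 × 23 — all composite.
Thus t = 44 disproves the claim, and no smaller t works.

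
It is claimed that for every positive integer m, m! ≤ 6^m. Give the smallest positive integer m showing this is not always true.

Check each positive integer m in order until m! > 6^m.
For m = 1, 2, 3, 4, …, 11, 12, 13 the conclusion holds.
m = 14: m! = 87178291200 and 6^m = 78364164096, so 87178291200 > 78364164096.
So m = 14 is the smallest counterexample.

m = 14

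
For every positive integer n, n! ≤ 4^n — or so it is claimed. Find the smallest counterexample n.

We need the least positive integer n for which n! > 4^n.
For n = 1, 2, 3, 4, 5, 6, 7, 8 the conclusion holds.
n = 9: n! = 362880 and 4^n = 262144, so 362880 > 262144.

n = 9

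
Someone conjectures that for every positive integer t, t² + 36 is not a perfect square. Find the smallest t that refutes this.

t = 8

The first 7 eligible values, up to t = 7, all satisfy the conclusion.
t = 8: 8² + 36 = 100 = 10², a perfect square.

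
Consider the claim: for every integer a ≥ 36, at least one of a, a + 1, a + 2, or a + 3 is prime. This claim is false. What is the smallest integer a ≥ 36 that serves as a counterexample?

We need the least integer a ≥ 36 for which a, a + 1, a + 2, a + 3 are all composite.
For a = 36, 37, 38, 39, …, 45, 46, 47 the conclusion holds.
a = 48: 48 = 2 × 24; 49 = 7 × 7; 50 = 2 × 25; 51 = 3 × 17 — all composite.
Thus a = 48 disproves the claim, and no smaller a works.

a = 48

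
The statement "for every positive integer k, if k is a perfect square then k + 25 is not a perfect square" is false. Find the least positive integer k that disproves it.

We need the least positive integer k for which k is a perfect square but k + 25 is a perfect square.
For k = 1, 4, 9, 16, …, 81, 100, 121 the conclusion holds.
k = 144: 144 = 12² and 144 + 25 = 169 = 13².
Thus k = 144 disproves the claim, and no smaller k works.

k = 144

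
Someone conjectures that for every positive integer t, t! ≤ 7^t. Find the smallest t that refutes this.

We need the least positive integer t for which t! > 7^t.
For t = 1, 2, 3, 4, …, 14, 15, 16 the conclusion holds.
t = 17: t! = 355687428096000 and 7^t = 232630513987207, so 355687428096000 > 232630513987207.

t = 17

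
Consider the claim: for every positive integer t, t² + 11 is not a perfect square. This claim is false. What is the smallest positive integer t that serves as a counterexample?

t = 5

A counterexample is any positive integer t such that t² + 11 is a perfect square; we check each in order.
The first 4 eligible values, up to t = 4, all satisfy the conclusion.
t = 5: 5² + 11 = 36 = 6², a perfect square.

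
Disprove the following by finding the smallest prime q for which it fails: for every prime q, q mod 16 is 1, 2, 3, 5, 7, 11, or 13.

q = 31

Check each prime q in order until the claim fails.
For q = 2, 3, 5, 7, 11, 13, 17, 19, 23, 29 the conclusion holds.
q = 31: 31 mod 16 = 15 — not in {1, 2, 3, 5, 7, 11, 13}.
So q = 31 is the smallest counterexample.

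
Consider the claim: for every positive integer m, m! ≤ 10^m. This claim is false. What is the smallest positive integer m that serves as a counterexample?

m = 25

We need the least positive integer m for which m! > 10^m.
For m = 1, 2, 3, 4, …, 22, 23, 24 the conclusion holds.
m = 25: m! = 15511210043330985984000000 and 10^m = 10000000000000000000000000, so 15511210043330985984000000 > 10000000000000000000000000.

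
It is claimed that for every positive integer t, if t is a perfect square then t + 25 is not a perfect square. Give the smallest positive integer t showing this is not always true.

For t = 1, 4, 9, 16, …, 81, 100, 121 the conclusion holds.
t = 144: 144 = 12² and 144 + 25 = 169 = 13².
Thus t = 144 disproves the claim, and no smaller t works.

t = 144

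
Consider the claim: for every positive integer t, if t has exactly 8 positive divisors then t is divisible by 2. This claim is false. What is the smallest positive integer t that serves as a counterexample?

t = 105

The first 12 eligible values, up to t = 104, all satisfy the conclusion.
t = 105: τ(105) = 8; 105 mod 2 = 1.
Hence t = 105 is a counterexample.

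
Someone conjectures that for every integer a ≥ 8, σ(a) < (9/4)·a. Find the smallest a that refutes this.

a = 12

a = 8: σ(8) = 15; 15 < 18.
a = 9: σ(9) = 13; 13 < 81/4.
a = 10: σ(10) = 18; 18 < 45/2.
a = 11: σ(11) = 12; 12 < 99/4.
a = 12: σ(12) = 28; 28 ≥ 27.
So a = 12 is the smallest counterexample.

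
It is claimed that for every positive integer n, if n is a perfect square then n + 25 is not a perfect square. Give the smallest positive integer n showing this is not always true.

The first 11 eligible values, up to n = 121, all satisfy the conclusion.
n = 144: 144 = 12² and 144 + 25 = 169 = 13².
Hence n = 144 is a counterexample.

n = 144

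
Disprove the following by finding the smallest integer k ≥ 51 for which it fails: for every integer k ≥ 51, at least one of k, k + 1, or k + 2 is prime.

k = 54

For k = 51, 52, 53 the conclusion holds.
k = 54: 54 = 2 × 27; 55 = 5 × 11; 56 = 2 × 28 — all composite.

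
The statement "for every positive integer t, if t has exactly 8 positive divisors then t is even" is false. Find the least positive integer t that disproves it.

t = 105

A counterexample is any positive integer t such that t has exactly 8 positive divisors but t is odd; we check each in order.
For t = 24, 30, 40, 42, …, 88, 102, 104 the conclusion holds.
t = 105: divisors of 105: 1, 3, 5, 7, 15, 21, 35, 105; 105 is odd.
So t = 105 is the smallest counterexample.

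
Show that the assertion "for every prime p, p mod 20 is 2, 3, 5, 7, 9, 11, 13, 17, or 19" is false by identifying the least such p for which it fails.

p = 41

For p = 2, 3, 5, 7, …, 29, 31, 37 the conclusion holds.
p = 41: 41 mod 20 = 1 — not in {2, 3, 5, 7, 9, 11, 13, 17, 19}.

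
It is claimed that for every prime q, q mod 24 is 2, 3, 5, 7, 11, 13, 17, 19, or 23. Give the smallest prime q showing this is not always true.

We need the least prime q for which the claim fails.
For q = 2, 3, 5, 7, …, 61, 67, 71 the conclusion holds.
q = 73: 73 mod 24 = 1 — not in {2, 3, 5, 7, 11, 13, 17, 19, 23}.

q = 73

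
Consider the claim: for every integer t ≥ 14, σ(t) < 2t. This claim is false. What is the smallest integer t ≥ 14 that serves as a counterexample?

t = 18

We need the least integer t ≥ 14 for which the claim fails.
The first 4 eligible values, up to t = 17, all satisfy the conclusion.
t = 18: σ(18) = 39; 39 ≥ 36.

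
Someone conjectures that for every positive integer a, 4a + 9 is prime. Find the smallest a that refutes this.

Check each positive integer a in order until 4a + 9 is not prime.
For a = 1, 2 the conclusion holds.
a = 3: 4a + 9 = 21 = 3 × 7, composite.

a = 3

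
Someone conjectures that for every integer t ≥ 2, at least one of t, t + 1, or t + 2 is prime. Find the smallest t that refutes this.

t = 8

A counterexample is any integer t ≥ 2 such that t, t + 1, t + 2 are all composite; we check each in order.
For t = 2, 3, 4, 5, 6, 7 the conclusion holds.
t = 8: 8 = 2 × 4; 9 = 3 × 3; 10 = 2 × 5 — all composite.
Thus t = 8 disproves the claim, and no smaller t works.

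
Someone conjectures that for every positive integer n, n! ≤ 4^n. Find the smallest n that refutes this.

We need the least positive integer n for which n! > 4^n.
For n = 1, 2, 3, 4, 5, 6, 7, 8 the conclusion holds.
n = 9: n! = 362880 and 4^n = 262144, so 362880 > 262144.
So n = 9 is the smallest counterexample.

n = 9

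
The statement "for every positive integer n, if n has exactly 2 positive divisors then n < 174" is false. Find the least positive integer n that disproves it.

n = 179

For n = 2, 3, 5, 7, …, 163, 167, 173 the conclusion holds.
n = 179: τ(179) = 2; 179 ≥ 174.
Thus n = 179 disproves the claim, and no smaller n works.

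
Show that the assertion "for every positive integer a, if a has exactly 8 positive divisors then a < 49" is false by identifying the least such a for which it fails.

We need the least positive integer a for which a has exactly 8 positive divisors but the claim fails.
a = 24: τ(24) = 8; 24 < 49.
a = 30: τ(30) = 8; 30 < 49.
a = 40: τ(40) = 8; 40 < 49.
a = 42: τ(42) = 8; 42 < 49.
a = 54: τ(54) = 8; 54 ≥ 49.

a = 54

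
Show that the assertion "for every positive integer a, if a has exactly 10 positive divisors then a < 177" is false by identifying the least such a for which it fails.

a = 208

The first 5 eligible values, up to a = 176, all satisfy the conclusion.
a = 208: τ(208) = 10; 208 ≥ 177.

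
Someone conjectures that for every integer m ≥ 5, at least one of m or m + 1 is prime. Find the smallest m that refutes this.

m = 8

Check each integer m ≥ 5 in order until m, m + 1 are both composite.
m = 5: 5 is prime.
m = 6: 7 is prime.
m = 7: 7 is prime.
m = 8: 8 = 2 × 4; 9 = 3 × 3 — both composite.
Thus m = 8 disproves the claim, and no smaller m works.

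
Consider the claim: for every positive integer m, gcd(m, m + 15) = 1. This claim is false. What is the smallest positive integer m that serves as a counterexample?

Check each positive integer m in order until gcd(m, m + 15) > 1.
For m = 1, 2 the conclusion holds.
m = 3: gcd(3, 18) = 3.

m = 3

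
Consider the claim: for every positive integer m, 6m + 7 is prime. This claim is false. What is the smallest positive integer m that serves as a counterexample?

m = 3

A counterexample is any positive integer m such that 6m + 7 is not prime; we check each in order.
m = 1: 6m + 7 = 13, prime.
m = 2: 6m + 7 = 19, prime.
m = 3: 6m + 7 = 25 = 5 × 5, composite.
Thus m = 3 disproves the claim, and no smaller m works.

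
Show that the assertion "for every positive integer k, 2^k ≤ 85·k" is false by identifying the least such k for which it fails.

The first 9 eligible values, up to k = 9, all satisfy the conclusion.
k = 10: 2^k = 1024 and 85·k = 850, so 1024 > 850.

k = 10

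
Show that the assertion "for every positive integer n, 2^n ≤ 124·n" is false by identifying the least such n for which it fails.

n = 11

We need the least positive integer n for which 2^n > 124·n.
For n = 1, 2, 3, 4, 5, 6, 7, 8, 9, 10 the conclusion holds.
n = 11: 2^n = 2048 and 124·n = 1364, so 2048 > 1364.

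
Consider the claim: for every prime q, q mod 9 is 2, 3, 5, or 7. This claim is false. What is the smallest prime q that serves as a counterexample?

Check each prime q in order until the claim fails.
The first 5 eligible values, up to q = 11, all satisfy the conclusion.
q = 13: 13 mod 9 = 4 — not in {2, 3, 5, 7}.
So q = 13 is the smallest counterexample.

q = 13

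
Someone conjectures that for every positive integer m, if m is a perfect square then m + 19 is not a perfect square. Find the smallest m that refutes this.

A counterexample is any positive integer m such that m is a perfect square but m + 19 is a perfect square; we check each in order.
For m = 1, 4, 9, 16, 25, 36, 49, 64 the conclusion holds.
m = 81: 81 = 9² and 81 + 19 = 100 = 10².
Thus m = 81 disproves the claim, and no smaller m works.

m = 81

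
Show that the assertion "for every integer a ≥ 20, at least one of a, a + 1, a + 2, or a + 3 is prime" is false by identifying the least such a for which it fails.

a = 24

A counterexample is any integer a ≥ 20 such that a, a + 1, a + 2, a + 3 are all composite; we check each in order.
a = 20: 23 is prime.
a = 21: 23 is prime.
a = 22: 23 is prime.
a = 23: 23 is prime.
a = 24: 24 = 2 × 12; 25 = 5 × 5; 26 = 2 × 13; 27 = 3 × 9 — all composite.
So a = 24 is the smallest counterexample.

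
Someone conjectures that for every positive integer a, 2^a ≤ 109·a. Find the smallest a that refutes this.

We need the least positive integer a for which 2^a > 109·a.
For a = 1, 2, 3, 4, 5, 6, 7, 8, 9, 10 the conclusion holds.
a = 11: 2^a = 2048 and 109·a = 1199, so 2048 > 1199.
So a = 11 is the smallest counterexample.

a = 11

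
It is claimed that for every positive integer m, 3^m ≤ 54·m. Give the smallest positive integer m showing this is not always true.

m = 1: 3^m = 3 and 54·m = 54, so 3 ≤ 54.
m = 2: 3^m = 9 and 54·m = 108, so 9 ≤ 108.
m = 3: 3^m = 27 and 54·m = 162, so 27 ≤ 162.
m = 4: 3^m = 81 and 54·m = 216, so 81 ≤ 216.
m = 5: 3^m = 243 and 54·m = 270, so 243 ≤ 270.
m = 6: 3^m = 729 and 54·m = 324, so 729 > 324.
Hence m = 6 is a counterexample.

m = 6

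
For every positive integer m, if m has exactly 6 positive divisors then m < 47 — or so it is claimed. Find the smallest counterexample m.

We need the least positive integer m for which m has exactly 6 positive divisors but the claim fails.
For m = 12, 18, 20, 28, 32, 44, 45 the conclusion holds.
m = 50: τ(50) = 6; 50 ≥ 47.

m = 50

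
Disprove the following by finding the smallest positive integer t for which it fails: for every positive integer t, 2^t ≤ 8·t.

t = 6

The first 5 eligible values, up to t = 5, all satisfy the conclusion.
t = 6: 2^t = 64 and 8·t = 48, so 64 > 48.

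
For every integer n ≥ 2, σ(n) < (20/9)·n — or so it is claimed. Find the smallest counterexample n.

n = 12

A counterexample is any integer n ≥ 2 such that the claim fails; we check each in order.
For n = 2, 3, 4, 5, 6, 7, 8, 9, 10, 11 the conclusion holds.
n = 12: σ(12) = 28; 28 ≥ 80/3.
Thus n = 12 disproves the claim, and no smaller n works.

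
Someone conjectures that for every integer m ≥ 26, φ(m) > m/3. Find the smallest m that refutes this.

m = 30

We need the least integer m ≥ 26 for which the claim fails.
The first 4 eligible values, up to m = 29, all satisfy the conclusion.
m = 30: φ(30) = 8 and 30/3 = 10, so φ(30) ≤ 30/3.
Hence m = 30 is a counterexample.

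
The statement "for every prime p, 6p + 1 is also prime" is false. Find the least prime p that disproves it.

p = 19

Check each prime p in order until 6p + 1 is not prime.
For p = 2, 3, 5, 7, 11, 13, 17 the conclusion holds.
p = 19: 6p + 1 = 115 = 5 × 23, not prime.
So p = 19 is the smallest counterexample.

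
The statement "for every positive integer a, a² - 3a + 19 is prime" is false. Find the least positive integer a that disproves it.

The first 17 eligible values, up to a = 17, all satisfy the conclusion.
a = 18: a² - 3a + 19 = 289 = 17 × 17, composite.

a = 18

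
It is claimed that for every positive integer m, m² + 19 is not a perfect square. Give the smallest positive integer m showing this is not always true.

For m = 1, 2, 3, 4, 5, 6, 7, 8 the conclusion holds.
m = 9: 9² + 19 = 100 = 10², a perfect square.
So m = 9 is the smallest counterexample.

m = 9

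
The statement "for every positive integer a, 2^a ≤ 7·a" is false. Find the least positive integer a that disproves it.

a = 6

A counterexample is any positive integer a such that 2^a > 7·a; we check each in order.
The first 5 eligible values, up to a = 5, all satisfy the conclusion.
a = 6: 2^a = 64 and 7·a = 42, so 64 > 42.
So a = 6 is the smallest counterexample.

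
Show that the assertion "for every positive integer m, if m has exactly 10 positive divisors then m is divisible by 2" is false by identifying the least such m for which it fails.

For m = 48, 80, 112, 162, 176, 208, 272, 304, 368 the conclusion holds.
m = 405: τ(405) = 10; 405 mod 2 = 1.
Thus m = 405 disproves the claim, and no smaller m works.

m = 405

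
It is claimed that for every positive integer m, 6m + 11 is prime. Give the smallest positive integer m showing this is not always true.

m = 4

Check each positive integer m in order until 6m + 11 is not prime.
m = 1: 6m + 11 = 17, prime.
m = 2: 6m + 11 = 23, prime.
m = 3: 6m + 11 = 29, prime.
m = 4: 6m + 11 = 35 = 5 × 7, composite.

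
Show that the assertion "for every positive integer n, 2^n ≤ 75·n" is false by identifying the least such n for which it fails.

We need the least positive integer n for which 2^n > 75·n.
For n = 1, 2, 3, 4, 5, 6, 7, 8, 9 the conclusion holds.
n = 10: 2^n = 1024 and 75·n = 750, so 1024 > 750.
Thus n = 10 disproves the claim, and no smaller n works.

n = 10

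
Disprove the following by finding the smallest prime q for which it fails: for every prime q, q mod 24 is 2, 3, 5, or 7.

We need the least prime q for which the claim fails.
The first 4 eligible values, up to q = 7, all satisfy the conclusion.
q = 11: 11 mod 24 = 11 — not in {2, 3, 5, 7}.

q = 11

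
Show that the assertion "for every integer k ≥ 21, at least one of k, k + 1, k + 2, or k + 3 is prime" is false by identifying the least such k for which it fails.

k = 24

A counterexample is any integer k ≥ 21 such that k, k + 1, k + 2, k + 3 are all composite; we check each in order.
k = 21: 23 is prime.
k = 22: 23 is prime.
k = 23: 23 is prime.
k = 24: 24 = 2 × 12; 25 = 5 × 5; 26 = 2 × 13; 27 = 3 × 9 — all composite.
So k = 24 is the smallest counterexample.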